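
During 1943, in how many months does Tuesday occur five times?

A month of length L has five Tuesdays iff its first Tuesday is on day ≤ L−28 (so day 1–3 in a 31-day month, 1–2 in a 30-day month, day 1 in a leap February).
Checking each month of 1943: Jan starts Fri (31d); Feb starts Mon (28d); Mar starts Mon (31d) ✓; Apr starts Thu (30d); May starts Sat (31d); Jun starts Tue (30d) ✓; Jul starts Thu (31d); Aug starts Sun (31d) ✓; Sep starts Wed (30d); Oct starts Fri (31d); Nov starts Mon (30d) ✓; Dec starts Wed (31d).
Five-Tuesday months: March, June, August, November → 4.

4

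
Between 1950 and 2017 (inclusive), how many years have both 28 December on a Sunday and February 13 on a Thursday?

Check each year's weekday for 28 December and February 13:
  1950: Thu/Mon  1951: Fri/Tue  1952: Sun/Wed  1953: Mon/Fri  1954: Tue/Sat  1955: Wed/Sun  1956: Fri/Mon  1957: Sat/Wed  1958: Sun/Thu ✓  1959: Mon/Fri  1960: Wed/Sat  1961: Thu/Mon  1962: Fri/Tue  1963: Sat/Wed  …(40 more)…  2004: Tue/Fri  2005: Wed/Sun  2006: Thu/Mon  2007: Fri/Tue  2008: Sun/Wed  2009: Mon/Fri  2010: Tue/Sat  2011: Wed/Sun  2012: Fri/Mon  2013: Sat/Wed  2014: Sun/Thu ✓  2015: Mon/Fri  2016: Wed/Sat  2017: Thu/Mon
Both conditions hold in: 1958, 1969, 1975, 1986, 1997, 2003, 2014 — 7.

7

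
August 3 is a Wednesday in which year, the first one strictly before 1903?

1898

From one year to the next, a fixed date's weekday advances by 1, or by 2 when a Feb 29 lies between the two dates.
1903: August 3 is Monday.
1902: Sunday (−1)
1901: Saturday (−1)
1900: Friday (−1)
1899: Thursday (−1)
1898: Wednesday (−1)
August 3 falls on a Wednesday in 1898.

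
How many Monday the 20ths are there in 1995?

Check the 20th of each month of 1995: Jan 20: Fri, Feb 20: Mon, Mar 20: Mon, Apr 20: Thu, May 20: Sat, Jun 20: Tue, Jul 20: Thu, Aug 20: Sun, Sep 20: Wed, Oct 20: Fri, Nov 20: Mon, Dec 20: Wed.
Monday occurs in February, March, November — 3 months.

3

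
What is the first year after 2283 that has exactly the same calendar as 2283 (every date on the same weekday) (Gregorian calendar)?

2294

Two years share a calendar iff Jan 1 falls on the same weekday and both are leap or both are common. 2283: Jan 1 is Monday, common year.
2284: Jan 1 Tuesday, leap
2285: Jan 1 Thursday, common
2286: Jan 1 Friday, common
2287: Jan 1 Saturday, common
2288: Jan 1 Sunday, leap
2289: Jan 1 Tuesday, common
2290: Jan 1 Wednesday, common
2291: Jan 1 Thursday, common
2292: Jan 1 Friday, leap
2293: Jan 1 Sunday, common
2294: Jan 1 Monday, common
2294 matches on both conditions.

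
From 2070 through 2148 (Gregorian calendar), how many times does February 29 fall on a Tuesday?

Leap years in 2070–2148: 19 of them.
Feb 29 weekday advances by 5 (mod 7) from one leap year to the next four years later (or differs when a century non-leap intervenes).
Leap-day weekdays: 2072:Mon 2076:Sat 2080:Thu 2084:Tue✓ 2088:Sun 2092:Fri 2096:Wed 2104:Fri 2108:Wed 2112:Mon 2116:Sat 2120:Thu 2124:Tue✓ 2128:Sun 2132:Fri 2136:Wed 2140:Mon 2144:Sat 2148:Thu
Tuesday: 2084, 2124 → 2.

2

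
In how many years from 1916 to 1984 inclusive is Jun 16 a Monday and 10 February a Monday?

7

Check each year's weekday for Jun 16 and 10 February:
  1916: Fri/Thu  1917: Sat/Sat  1918: Sun/Sun  1919: Mon/Mon ✓  1920: Wed/Tue  1921: Thu/Thu  1922: Fri/Fri  1923: Sat/Sat  1924: Mon/Sun  1925: Tue/Tue  1926: Wed/Wed  1927: Thu/Thu  1928: Sat/Fri  1929: Sun/Sun  …(41 more)…  1971: Wed/Wed  1972: Fri/Thu  1973: Sat/Sat  1974: Sun/Sun  1975: Mon/Mon ✓  1976: Wed/Tue  1977: Thu/Thu  1978: Fri/Fri  1979: Sat/Sat  1980: Mon/Sun  1981: Tue/Tue  1982: Wed/Wed  1983: Thu/Thu  1984: Sat/Fri
Both conditions hold in: 1919, 1930, 1941, 1947, 1958, 1969, 1975 — 7.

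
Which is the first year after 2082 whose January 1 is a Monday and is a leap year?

Jan 1 advances by 2 weekdays after a leap year and by 1 after a common year.
2082: Jan 1 is Thursday.
2083: Friday
2084: Saturday (leap)
2085: Monday
2086: Tuesday
2087: Wednesday
2088: Thursday (leap)
2089: Saturday
2090: Sunday
2091: Monday
2092: Tuesday (leap)
2093: Thursday
2094: Friday
2095: Saturday
2096: Sunday (leap)
2097: Tuesday
2098: Wednesday
2099: Thursday
2100: Friday
2101: Saturday
2102: Sunday
2103: Monday
2104: Tuesday (leap)
2105: Thursday
2106: Friday
2107: Saturday
2108: Sunday (leap)
2109: Tuesday
2110: Wednesday
2111: Thursday
2112: Friday (leap)
2113: Sunday
2114: Monday
2115: Tuesday
2116: Wednesday (leap)
2117: Friday
2118: Saturday
2119: Sunday
2120: Monday (leap)
2120 begins on a Monday and is a leap year.

2120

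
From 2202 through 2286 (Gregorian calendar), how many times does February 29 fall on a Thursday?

Leap years in 2202–2286: 21 of them.
Feb 29 weekday advances by 5 (mod 7) from one leap year to the next four years later (or differs when a century non-leap intervenes).
Leap-day weekdays: 2204:Wed 2208:Mon 2212:Sat 2216:Thu✓ 2220:Tue 2224:Sun 2228:Fri 2232:Wed 2236:Mon 2240:Sat 2244:Thu✓ 2248:Tue 2252:Sun 2256:Fri 2260:Wed 2264:Mon 2268:Sat 2272:Thu✓ 2276:Tue 2280:Sun 2284:Fri
Thursday: 2216, 2244, 2272 → 3.

3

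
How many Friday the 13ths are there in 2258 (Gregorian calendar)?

1

Check the 13th of each month of 2258: Jan 13: Wed, Feb 13: Sat, Mar 13: Sat, Apr 13: Tue, May 13: Thu, Jun 13: Sun, Jul 13: Tue, Aug 13: Fri, Sep 13: Mon, Oct 13: Wed, Nov 13: Sat, Dec 13: Mon.
Friday occurs in August — 1 month.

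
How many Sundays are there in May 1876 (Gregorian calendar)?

4

May 1876 has 31 days and begins on Monday.
The first Sunday is May 7.
Sundays fall on 7, 14, 21, 28 — that's 4.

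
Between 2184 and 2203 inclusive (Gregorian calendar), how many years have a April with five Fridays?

7

April has 30 days; it has five Fridays when Friday falls among the first (month-length − 28) days — i.e. when April 1 is one of Friday/Thursday.
April 1 by year: 2184:Thu✓ 2185:Fri✓ 2186:Sat 2187:Sun 2188:Tue 2189:Wed 2190:Thu✓ 2191:Fri✓ 2192:Sun 2193:Mon 2194:Tue 2195:Wed 2196:Fri✓ 2197:Sat 2198:Sun 2199:Mon 2200:Tue 2201:Wed 2202:Thu✓ 2203:Fri✓
Years with five Fridays: 2184, 2185, 2190, 2191, 2196, 2202, 2203 → 7.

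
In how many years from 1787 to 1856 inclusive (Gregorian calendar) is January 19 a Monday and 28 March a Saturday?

8

Check each year's weekday for January 19 and 28 March:
  1787: Fri/Wed  1788: Sat/Fri  1789: Mon/Sat ✓  1790: Tue/Sun  1791: Wed/Mon  1792: Thu/Wed  1793: Sat/Thu  1794: Sun/Fri  1795: Mon/Sat ✓  1796: Tue/Mon  1797: Thu/Tue  1798: Fri/Wed  1799: Sat/Thu  1800: Sun/Fri  …(42 more)…  1843: Thu/Tue  1844: Fri/Thu  1845: Sun/Fri  1846: Mon/Sat ✓  1847: Tue/Sun  1848: Wed/Tue  1849: Fri/Wed  1850: Sat/Thu  1851: Sun/Fri  1852: Mon/Sun  1853: Wed/Mon  1854: Thu/Tue  1855: Fri/Wed  1856: Sat/Fri
Both conditions hold in: 1789, 1795, 1801, 1807, 1818, 1829, 1835, 1846 — 8.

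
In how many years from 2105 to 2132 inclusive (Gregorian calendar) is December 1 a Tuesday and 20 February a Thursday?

Check each year's weekday for December 1 and 20 February:
  2105: Tue/Fri  2106: Wed/Sat  2107: Thu/Sun  2108: Sat/Mon  2109: Sun/Wed  2110: Mon/Thu  2111: Tue/Fri  2112: Thu/Sat  2113: Fri/Mon  2114: Sat/Tue  2115: Sun/Wed  2116: Tue/Thu ✓  2117: Wed/Sat  2118: Thu/Sun  2119: Fri/Mon  2120: Sun/Tue  2121: Mon/Thu  2122: Tue/Fri  2123: Wed/Sat  2124: Fri/Sun  2125: Sat/Tue  2126: Sun/Wed  2127: Mon/Thu  2128: Wed/Fri  2129: Thu/Sun  2130: Fri/Mon  2131: Sat/Tue  2132: Mon/Wed
Both conditions hold in: 2116 — 1.

1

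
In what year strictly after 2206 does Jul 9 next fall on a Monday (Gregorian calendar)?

From one year to the next, a fixed date's weekday advances by 1, or by 2 when a Feb 29 lies between the two dates.
2206: July 9 is Wednesday.
2207: Thursday (+1)
2208: Saturday (+2)
2209: Sunday (+1)
2210: Monday (+1)
Jul 9 falls on a Monday in 2210.

2210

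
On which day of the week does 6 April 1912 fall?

Saturday

January 1, 1912 is a Monday.
April 6 is day 97 of the year, i.e. 96 days after Jan 1.
96 mod 7 = 5, so advance 5 weekdays from Monday: Saturday.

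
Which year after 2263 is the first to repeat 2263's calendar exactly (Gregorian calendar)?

2274

Two years share a calendar iff Jan 1 falls on the same weekday and both are leap or both are common. 2263: Jan 1 is Thursday, common year.
2264: Jan 1 Friday, leap
2265: Jan 1 Sunday, common
2266: Jan 1 Monday, common
2267: Jan 1 Tuesday, common
2268: Jan 1 Wednesday, leap
2269: Jan 1 Friday, common
2270: Jan 1 Saturday, common
2271: Jan 1 Sunday, common
2272: Jan 1 Monday, leap
2273: Jan 1 Wednesday, common
2274: Jan 1 Thursday, common
2274 matches on both conditions.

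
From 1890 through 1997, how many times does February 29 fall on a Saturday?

5

Leap years in 1890–1997: 26 of them.
Feb 29 weekday advances by 5 (mod 7) from one leap year to the next four years later (or differs when a century non-leap intervenes).
Leap-day weekdays: 1892:Mon 1896:Sat✓ 1904:Mon 1908:Sat✓ 1912:Thu 1916:Tue 1920:Sun 1924:Fri 1928:Wed 1932:Mon 1936:Sat✓ 1940:Thu 1944:Tue 1948:Sun 1952:Fri 1956:Wed 1960:Mon 1964:Sat✓ 1968:Thu 1972:Tue 1976:Sun 1980:Fri 1984:Wed 1988:Mon 1992:Sat✓ 1996:Thu
Saturday: 1896, 1908, 1936, 1964, 1992 → 5.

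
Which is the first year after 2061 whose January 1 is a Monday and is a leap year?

Jan 1 advances by 2 weekdays after a leap year and by 1 after a common year.
2061: Jan 1 is Saturday.
2062: Sunday
2063: Monday
2064: Tuesday (leap)
2065: Thursday
2066: Friday
2067: Saturday
2068: Sunday (leap)
2069: Tuesday
2070: Wednesday
2071: Thursday
2072: Friday (leap)
2073: Sunday
2074: Monday
2075: Tuesday
2076: Wednesday (leap)
2077: Friday
2078: Saturday
2079: Sunday
2080: Monday (leap)
2080 begins on a Monday and is a leap year.

2080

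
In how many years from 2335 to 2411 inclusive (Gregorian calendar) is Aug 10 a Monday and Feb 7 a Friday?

Check each year's weekday for Aug 10 and Feb 7:
  2335: Sat/Thu  2336: Mon/Fri ✓  2337: Tue/Sun  2338: Wed/Mon  2339: Thu/Tue  2340: Sat/Wed  2341: Sun/Fri  2342: Mon/Sat  2343: Tue/Sun  2344: Thu/Mon  2345: Fri/Wed  2346: Sat/Thu  2347: Sun/Fri  2348: Tue/Sat  …(49 more)…  2398: Mon/Sat  2399: Tue/Sun  2400: Thu/Mon  2401: Fri/Wed  2402: Sat/Thu  2403: Sun/Fri  2404: Tue/Sat  2405: Wed/Mon  2406: Thu/Tue  2407: Fri/Wed  2408: Sun/Thu  2409: Mon/Sat  2410: Tue/Sun  2411: Wed/Mon
Both conditions hold in: 2336, 2364, 2392 — 3.

3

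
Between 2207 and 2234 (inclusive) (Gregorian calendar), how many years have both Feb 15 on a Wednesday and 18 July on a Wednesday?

Check each year's weekday for Feb 15 and 18 July:
  2207: Sun/Sat  2208: Mon/Mon  2209: Wed/Tue  2210: Thu/Wed  2211: Fri/Thu  2212: Sat/Sat  2213: Mon/Sun  2214: Tue/Mon  2215: Wed/Tue  2216: Thu/Thu  2217: Sat/Fri  2218: Sun/Sat  2219: Mon/Sun  2220: Tue/Tue  2221: Thu/Wed  2222: Fri/Thu  2223: Sat/Fri  2224: Sun/Sun  2225: Tue/Mon  2226: Wed/Tue  2227: Thu/Wed  2228: Fri/Fri  2229: Sun/Sat  2230: Mon/Sun  2231: Tue/Mon  2232: Wed/Wed ✓  2233: Fri/Thu  2234: Sat/Fri
Both conditions hold in: 2232 — 1.

1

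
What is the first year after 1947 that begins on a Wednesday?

1958

Jan 1 advances by 2 weekdays after a leap year and by 1 after a common year.
1947: Jan 1 is Wednesday.
1948: Thursday (leap)
1949: Saturday
1950: Sunday
1951: Monday
1952: Tuesday (leap)
1953: Thursday
1954: Friday
1955: Saturday
1956: Sunday (leap)
1957: Tuesday
1958: Wednesday
1958 begins on a Wednesday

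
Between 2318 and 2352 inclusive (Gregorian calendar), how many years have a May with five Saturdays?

15

May has 31 days; it has five Saturdays when Saturday falls among the first (month-length − 28) days — i.e. when May 1 is one of Saturday/Friday/Thursday.
May 1 by year: 2318:Wed 2319:Thu✓ 2320:Sat✓ 2321:Sun 2322:Mon 2323:Tue 2324:Thu✓ 2325:Fri✓ 2326:Sat✓ 2327:Sun 2328:Tue 2329:Wed 2330:Thu✓ 2331:Fri✓ 2332:Sun …(5 more)… 2338:Sun 2339:Mon 2340:Wed 2341:Thu✓ 2342:Fri✓ 2343:Sat✓ 2344:Mon 2345:Tue 2346:Wed 2347:Thu✓ 2348:Sat✓ 2349:Sun 2350:Mon 2351:Tue 2352:Thu✓
Years with five Saturdays: 2319, 2320, 2324, 2325, 2326, 2330, 2331, 2336, 2337, 2341, 2342, 2343, 2347, 2348, 2352 → 15.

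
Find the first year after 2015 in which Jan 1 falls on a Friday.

Jan 1 advances by 2 weekdays after a leap year and by 1 after a common year.
2015: Jan 1 is Thursday.
2016: Friday (leap)
2016 begins on a Friday

2016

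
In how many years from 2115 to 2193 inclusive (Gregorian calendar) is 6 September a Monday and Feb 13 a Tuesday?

0

Check each year's weekday for 6 September and Feb 13:
  2115: Fri/Wed  2116: Sun/Thu  2117: Mon/Sat  2118: Tue/Sun  2119: Wed/Mon  2120: Fri/Tue  2121: Sat/Thu  2122: Sun/Fri  2123: Mon/Sat  2124: Wed/Sun  2125: Thu/Tue  2126: Fri/Wed  2127: Sat/Thu  2128: Mon/Fri  …(51 more)…  2180: Wed/Sun  2181: Thu/Tue  2182: Fri/Wed  2183: Sat/Thu  2184: Mon/Fri  2185: Tue/Sun  2186: Wed/Mon  2187: Thu/Tue  2188: Sat/Wed  2189: Sun/Fri  2190: Mon/Sat  2191: Tue/Sun  2192: Thu/Mon  2193: Fri/Wed
Both conditions hold in: no year — 0.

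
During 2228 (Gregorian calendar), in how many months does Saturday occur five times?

A month of length L has five Saturdays iff its first Saturday is on day ≤ L−28 (so day 1–3 in a 31-day month, 1–2 in a 30-day month, day 1 in a leap February).
Checking each month of 2228: Jan starts Tue (31d); Feb starts Fri (29d); Mar starts Sat (31d) ✓; Apr starts Tue (30d); May starts Thu (31d) ✓; Jun starts Sun (30d); Jul starts Tue (31d); Aug starts Fri (31d) ✓; Sep starts Mon (30d); Oct starts Wed (31d); Nov starts Sat (30d) ✓; Dec starts Mon (31d).
Five-Saturday months: March, May, August, November → 4.

4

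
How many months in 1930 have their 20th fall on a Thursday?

Check the 20th of each month of 1930: Jan 20: Mon, Feb 20: Thu, Mar 20: Thu, Apr 20: Sun, May 20: Tue, Jun 20: Fri, Jul 20: Sun, Aug 20: Wed, Sep 20: Sat, Oct 20: Mon, Nov 20: Thu, Dec 20: Sat.
Thursday occurs in February, March, November — 3 months.

3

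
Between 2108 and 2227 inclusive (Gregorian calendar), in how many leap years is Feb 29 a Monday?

5

Leap years in 2108–2227: 29 of them.
Feb 29 weekday advances by 5 (mod 7) from one leap year to the next four years later (or differs when a century non-leap intervenes).
Leap-day weekdays: 2108:Wed 2112:Mon✓ 2116:Sat 2120:Thu 2124:Tue 2128:Sun 2132:Fri 2136:Wed 2140:Mon✓ 2144:Sat 2148:Thu 2152:Tue 2156:Sun …(3 more)… 2172:Sat 2176:Thu 2180:Tue 2184:Sun 2188:Fri 2192:Wed 2196:Mon✓ 2204:Wed 2208:Mon✓ 2212:Sat 2216:Thu 2220:Tue 2224:Sun
Monday: 2112, 2140, 2168, 2196, 2208 → 5.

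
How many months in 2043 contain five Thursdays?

A month of length L has five Thursdays iff its first Thursday is on day ≤ L−28 (so day 1–3 in a 31-day month, 1–2 in a 30-day month, day 1 in a leap February).
Checking each month of 2043: Jan starts Thu (31d) ✓; Feb starts Sun (28d); Mar starts Sun (31d); Apr starts Wed (30d) ✓; May starts Fri (31d); Jun starts Mon (30d); Jul starts Wed (31d) ✓; Aug starts Sat (31d); Sep starts Tue (30d); Oct starts Thu (31d) ✓; Nov starts Sun (30d); Dec starts Tue (31d) ✓.
Five-Thursday months: January, April, July, October, December → 5.

5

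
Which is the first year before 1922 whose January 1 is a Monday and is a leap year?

1912

Jan 1 advances by 2 weekdays after a leap year and by 1 after a common year.
1922: Jan 1 is Sunday.
1921: Saturday
1920: Thursday (leap)
1919: Wednesday
1918: Tuesday
1917: Monday
1916: Saturday (leap)
1915: Friday
1914: Thursday
1913: Wednesday
1912: Monday (leap)
1912 begins on a Monday and is a leap year.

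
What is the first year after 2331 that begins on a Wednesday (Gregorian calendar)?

Jan 1 advances by 2 weekdays after a leap year and by 1 after a common year.
2331: Jan 1 is Thursday.
2332: Friday (leap)
2333: Sunday
2334: Monday
2335: Tuesday
2336: Wednesday (leap)
2336 begins on a Wednesday

2336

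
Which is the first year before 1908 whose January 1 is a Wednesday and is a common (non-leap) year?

1902

Jan 1 advances by 2 weekdays after a leap year and by 1 after a common year.
1908: Jan 1 is Wednesday (leap).
1907: Tuesday
1906: Monday
1905: Sunday
1904: Friday (leap)
1903: Thursday
1902: Wednesday
1902 begins on a Wednesday and is a common year.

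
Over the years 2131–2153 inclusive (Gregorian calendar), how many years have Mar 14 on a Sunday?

Track Mar 14's weekday year by year (advancing +1, or +2 across a Feb 29):
  2131: Wed  2132: Fri (+2)  2133: Sat (+1)  2134: Sun (+1) ✓  2135: Mon (+1)
  2136: Wed (+2)  2137: Thu (+1)  2138: Fri (+1)  2139: Sat (+1)  2140: Mon (+2)
  2141: Tue (+1)  2142: Wed (+1)  2143: Thu (+1)  2144: Sat (+2)  2145: Sun (+1) ✓
  2146: Mon (+1)  2147: Tue (+1)  2148: Thu (+2)  2149: Fri (+1)  2150: Sat (+1)
  2151: Sun (+1) ✓  2152: Tue (+2)  2153: Wed (+1)
Sunday years: 2134, 2145, 2151 — 3 in total.

3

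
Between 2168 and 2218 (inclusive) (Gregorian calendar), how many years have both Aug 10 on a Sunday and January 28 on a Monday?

1

Check each year's weekday for Aug 10 and January 28:
  2168: Wed/Thu  2169: Thu/Sat  2170: Fri/Sun  2171: Sat/Mon  2172: Mon/Tue  2173: Tue/Thu  2174: Wed/Fri  2175: Thu/Sat  2176: Sat/Sun  2177: Sun/Tue  2178: Mon/Wed  2179: Tue/Thu  2180: Thu/Fri  2181: Fri/Sun  …(23 more)…  2205: Sat/Mon  2206: Sun/Tue  2207: Mon/Wed  2208: Wed/Thu  2209: Thu/Sat  2210: Fri/Sun  2211: Sat/Mon  2212: Mon/Tue  2213: Tue/Thu  2214: Wed/Fri  2215: Thu/Sat  2216: Sat/Sun  2217: Sun/Tue  2218: Mon/Wed
Both conditions hold in: 2188 — 1.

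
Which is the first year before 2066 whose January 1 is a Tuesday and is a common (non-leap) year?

2058

Jan 1 advances by 2 weekdays after a leap year and by 1 after a common year.
2066: Jan 1 is Friday.
2065: Thursday
2064: Tuesday (leap)
2063: Monday
2062: Sunday
2061: Saturday
2060: Thursday (leap)
2059: Wednesday
2058: Tuesday
2058 begins on a Tuesday and is a common year.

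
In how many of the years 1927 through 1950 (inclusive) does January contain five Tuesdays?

January has 31 days; it has five Tuesdays when Tuesday falls among the first (month-length − 28) days — i.e. when January 1 is one of Tuesday/Monday/Sunday.
January 1 by year: 1927:Sat 1928:Sun✓ 1929:Tue✓ 1930:Wed 1931:Thu 1932:Fri 1933:Sun✓ 1934:Mon✓ 1935:Tue✓ 1936:Wed 1937:Fri 1938:Sat 1939:Sun✓ 1940:Mon✓ 1941:Wed 1942:Thu 1943:Fri 1944:Sat 1945:Mon✓ 1946:Tue✓ 1947:Wed 1948:Thu 1949:Sat 1950:Sun✓
Years with five Tuesdays: 1928, 1929, 1933, 1934, 1935, 1939, 1940, 1945, 1946, 1950 → 10.

10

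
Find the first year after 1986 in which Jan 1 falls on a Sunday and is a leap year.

2012

Jan 1 advances by 2 weekdays after a leap year and by 1 after a common year.
1986: Jan 1 is Wednesday.
1987: Thursday
1988: Friday (leap)
1989: Sunday
1990: Monday
1991: Tuesday
1992: Wednesday (leap)
1993: Friday
1994: Saturday
1995: Sunday
1996: Monday (leap)
1997: Wednesday
1998: Thursday
1999: Friday
2000: Saturday (leap)
2001: Monday
2002: Tuesday
2003: Wednesday
2004: Thursday (leap)
2005: Saturday
2006: Sunday
2007: Monday
2008: Tuesday (leap)
2009: Thursday
2010: Friday
2011: Saturday
2012: Sunday (leap)
2012 begins on a Sunday and is a leap year.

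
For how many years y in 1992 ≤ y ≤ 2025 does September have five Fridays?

10

September has 30 days; it has five Fridays when Friday falls among the first (month-length − 28) days — i.e. when September 1 is one of Friday/Thursday.
September 1 by year: 1992:Tue 1993:Wed 1994:Thu✓ 1995:Fri✓ 1996:Sun 1997:Mon 1998:Tue 1999:Wed 2000:Fri✓ 2001:Sat 2002:Sun 2003:Mon 2004:Wed 2005:Thu✓ 2006:Fri✓ …(4 more)… 2011:Thu✓ 2012:Sat 2013:Sun 2014:Mon 2015:Tue 2016:Thu✓ 2017:Fri✓ 2018:Sat 2019:Sun 2020:Tue 2021:Wed 2022:Thu✓ 2023:Fri✓ 2024:Sun 2025:Mon
Years with five Fridays: 1994, 1995, 2000, 2005, 2006, 2011, 2016, 2017, 2022, 2023 → 10.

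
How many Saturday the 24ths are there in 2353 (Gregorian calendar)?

2

Check the 24th of each month of 2353: Jan 24: Sat, Feb 24: Tue, Mar 24: Tue, Apr 24: Fri, May 24: Sun, Jun 24: Wed, Jul 24: Fri, Aug 24: Mon, Sep 24: Thu, Oct 24: Sat, Nov 24: Tue, Dec 24: Thu.
Saturday occurs in January, October — 2 months.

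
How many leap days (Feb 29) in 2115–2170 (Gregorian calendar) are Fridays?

Leap years in 2115–2170: 14 of them.
Feb 29 weekday advances by 5 (mod 7) from one leap year to the next four years later (or differs when a century non-leap intervenes).
Leap-day weekdays: 2116:Sat 2120:Thu 2124:Tue 2128:Sun 2132:Fri✓ 2136:Wed 2140:Mon 2144:Sat 2148:Thu 2152:Tue 2156:Sun 2160:Fri✓ 2164:Wed 2168:Mon
Friday: 2132, 2160 → 2.

2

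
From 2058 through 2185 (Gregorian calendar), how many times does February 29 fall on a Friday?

5

Leap years in 2058–2185: 31 of them.
Feb 29 weekday advances by 5 (mod 7) from one leap year to the next four years later (or differs when a century non-leap intervenes).
Leap-day weekdays: 2060:Sun 2064:Fri✓ 2068:Wed 2072:Mon 2076:Sat 2080:Thu 2084:Tue 2088:Sun 2092:Fri✓ 2096:Wed 2104:Fri✓ 2108:Wed 2112:Mon …(5 more)… 2136:Wed 2140:Mon 2144:Sat 2148:Thu 2152:Tue 2156:Sun 2160:Fri✓ 2164:Wed 2168:Mon 2172:Sat 2176:Thu 2180:Tue 2184:Sun
Friday: 2064, 2092, 2104, 2132, 2160 → 5.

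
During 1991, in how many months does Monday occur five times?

4

A month of length L has five Mondays iff its first Monday is on day ≤ L−28 (so day 1–3 in a 31-day month, 1–2 in a 30-day month, day 1 in a leap February).
Checking each month of 1991: Jan starts Tue (31d); Feb starts Fri (28d); Mar starts Fri (31d); Apr starts Mon (30d) ✓; May starts Wed (31d); Jun starts Sat (30d); Jul starts Mon (31d) ✓; Aug starts Thu (31d); Sep starts Sun (30d) ✓; Oct starts Tue (31d); Nov starts Fri (30d); Dec starts Sun (31d) ✓.
Five-Monday months: April, July, September, December → 4.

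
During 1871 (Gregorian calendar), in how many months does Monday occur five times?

A month of length L has five Mondays iff its first Monday is on day ≤ L−28 (so day 1–3 in a 31-day month, 1–2 in a 30-day month, day 1 in a leap February).
Checking each month of 1871: Jan starts Sun (31d) ✓; Feb starts Wed (28d); Mar starts Wed (31d); Apr starts Sat (30d); May starts Mon (31d) ✓; Jun starts Thu (30d); Jul starts Sat (31d) ✓; Aug starts Tue (31d); Sep starts Fri (30d); Oct starts Sun (31d) ✓; Nov starts Wed (30d); Dec starts Fri (31d).
Five-Monday months: January, May, July, October → 4.

4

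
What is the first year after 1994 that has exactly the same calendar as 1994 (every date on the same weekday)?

Two years share a calendar iff Jan 1 falls on the same weekday and both are leap or both are common. 1994: Jan 1 is Saturday, common year.
1995: Jan 1 Sunday, common
1996: Jan 1 Monday, leap
1997: Jan 1 Wednesday, common
1998: Jan 1 Thursday, common
1999: Jan 1 Friday, common
2000: Jan 1 Saturday, leap
2001: Jan 1 Monday, common
2002: Jan 1 Tuesday, common
2003: Jan 1 Wednesday, common
2004: Jan 1 Thursday, leap
2005: Jan 1 Saturday, common
2005 matches on both conditions.

2005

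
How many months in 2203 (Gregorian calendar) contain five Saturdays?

A month of length L has five Saturdays iff its first Saturday is on day ≤ L−28 (so day 1–3 in a 31-day month, 1–2 in a 30-day month, day 1 in a leap February).
Checking each month of 2203: Jan starts Sat (31d) ✓; Feb starts Tue (28d); Mar starts Tue (31d); Apr starts Fri (30d) ✓; May starts Sun (31d); Jun starts Wed (30d); Jul starts Fri (31d) ✓; Aug starts Mon (31d); Sep starts Thu (30d); Oct starts Sat (31d) ✓; Nov starts Tue (30d); Dec starts Thu (31d) ✓.
Five-Saturday months: January, April, July, October, December → 5.

5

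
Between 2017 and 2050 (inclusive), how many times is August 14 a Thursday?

Track August 14's weekday year by year (advancing +1, or +2 across a Feb 29):
  2017: Mon  2018: Tue (+1)  2019: Wed (+1)  2020: Fri (+2)  2021: Sat (+1)
  2022: Sun (+1)  2023: Mon (+1)  2024: Wed (+2)  2025: Thu (+1) ✓  2026: Fri (+1)
  2027: Sat (+1)  2028: Mon (+2)  2029: Tue (+1)  2030: Wed (+1)  … (6 more years) …
  2037: Fri (+1)  2038: Sat (+1)  2039: Sun (+1)  2040: Tue (+2)  2041: Wed (+1)
  2042: Thu (+1) ✓  2043: Fri (+1)  2044: Sun (+2)  2045: Mon (+1)  2046: Tue (+1)
  2047: Wed (+1)  2048: Fri (+2)  2049: Sat (+1)  2050: Sun (+1)
Thursday years: 2025, 2031, 2036, 2042 — 4 in total.

4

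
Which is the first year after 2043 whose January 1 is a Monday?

2046

Jan 1 advances by 2 weekdays after a leap year and by 1 after a common year.
2043: Jan 1 is Thursday.
2044: Friday (leap)
2045: Sunday
2046: Monday
2046 begins on a Monday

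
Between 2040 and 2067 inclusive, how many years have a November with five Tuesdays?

November has 30 days; it has five Tuesdays when Tuesday falls among the first (month-length − 28) days — i.e. when November 1 is one of Tuesday/Monday.
November 1 by year: 2040:Thu 2041:Fri 2042:Sat 2043:Sun 2044:Tue✓ 2045:Wed 2046:Thu 2047:Fri 2048:Sun 2049:Mon✓ 2050:Tue✓ 2051:Wed 2052:Fri 2053:Sat 2054:Sun 2055:Mon✓ 2056:Wed 2057:Thu 2058:Fri 2059:Sat 2060:Mon✓ 2061:Tue✓ 2062:Wed 2063:Thu 2064:Sat 2065:Sun 2066:Mon✓ 2067:Tue✓
Years with five Tuesdays: 2044, 2049, 2050, 2055, 2060, 2061, 2066, 2067 → 8.

8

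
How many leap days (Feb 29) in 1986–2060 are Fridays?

Leap years in 1986–2060: 19 of them.
Feb 29 weekday advances by 5 (mod 7) from one leap year to the next four years later (or differs when a century non-leap intervenes).
Leap-day weekdays: 1988:Mon 1992:Sat 1996:Thu 2000:Tue 2004:Sun 2008:Fri✓ 2012:Wed 2016:Mon 2020:Sat 2024:Thu 2028:Tue 2032:Sun 2036:Fri✓ 2040:Wed 2044:Mon 2048:Sat 2052:Thu 2056:Tue 2060:Sun
Friday: 2008, 2036 → 2.

2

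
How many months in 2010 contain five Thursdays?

4

A month of length L has five Thursdays iff its first Thursday is on day ≤ L−28 (so day 1–3 in a 31-day month, 1–2 in a 30-day month, day 1 in a leap February).
Checking each month of 2010: Jan starts Fri (31d); Feb starts Mon (28d); Mar starts Mon (31d); Apr starts Thu (30d) ✓; May starts Sat (31d); Jun starts Tue (30d); Jul starts Thu (31d) ✓; Aug starts Sun (31d); Sep starts Wed (30d) ✓; Oct starts Fri (31d); Nov starts Mon (30d); Dec starts Wed (31d) ✓.
Five-Thursday months: April, July, September, December → 4.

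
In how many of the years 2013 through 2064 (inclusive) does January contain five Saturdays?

21

January has 31 days; it has five Saturdays when Saturday falls among the first (month-length − 28) days — i.e. when January 1 is one of Saturday/Friday/Thursday.
January 1 by year: 2013:Tue 2014:Wed 2015:Thu✓ 2016:Fri✓ 2017:Sun 2018:Mon 2019:Tue 2020:Wed 2021:Fri✓ 2022:Sat✓ 2023:Sun 2024:Mon 2025:Wed 2026:Thu✓ 2027:Fri✓ …(22 more)… 2050:Sat✓ 2051:Sun 2052:Mon 2053:Wed 2054:Thu✓ 2055:Fri✓ 2056:Sat✓ 2057:Mon 2058:Tue 2059:Wed 2060:Thu✓ 2061:Sat✓ 2062:Sun 2063:Mon 2064:Tue
Years with five Saturdays: 2015, 2016, 2021, 2022, 2026, 2027, 2028, 2032, 2033, 2037, 2038, 2039, 2043, 2044, 2049, 2050, 2054, 2055, 2056, 2060, 2061 → 21.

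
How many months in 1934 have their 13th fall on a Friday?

Check the 13th of each month of 1934: Jan 13: Sat, Feb 13: Tue, Mar 13: Tue, Apr 13: Fri, May 13: Sun, Jun 13: Wed, Jul 13: Fri, Aug 13: Mon, Sep 13: Thu, Oct 13: Sat, Nov 13: Tue, Dec 13: Thu.
Friday occurs in April, July — 2 months.

2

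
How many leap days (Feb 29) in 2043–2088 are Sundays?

2

Leap years in 2043–2088: 12 of them.
Feb 29 weekday advances by 5 (mod 7) from one leap year to the next four years later (or differs when a century non-leap intervenes).
Leap-day weekdays: 2044:Mon 2048:Sat 2052:Thu 2056:Tue 2060:Sun✓ 2064:Fri 2068:Wed 2072:Mon 2076:Sat 2080:Thu 2084:Tue 2088:Sun✓
Sunday: 2060, 2088 → 2.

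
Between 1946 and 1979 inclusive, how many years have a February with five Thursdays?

February has 28 days (29 in leap years); it has five Thursdays when Thursday falls among the first (month-length − 28) days — i.e. when February 1 is Thursday in a leap year (never in a common year).
February 1 by year: 1946:Fri 1947:Sat 1948:Sun 1949:Tue 1950:Wed 1951:Thu 1952:Fri 1953:Sun 1954:Mon 1955:Tue 1956:Wed 1957:Fri 1958:Sat 1959:Sun 1960:Mon …(4 more)… 1965:Mon 1966:Tue 1967:Wed 1968:Thu✓ 1969:Sat 1970:Sun 1971:Mon 1972:Tue 1973:Thu 1974:Fri 1975:Sat 1976:Sun 1977:Tue 1978:Wed 1979:Thu
Years with five Thursdays: 1968 → 1.

1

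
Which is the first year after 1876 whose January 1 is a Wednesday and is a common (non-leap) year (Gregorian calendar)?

Jan 1 advances by 2 weekdays after a leap year and by 1 after a common year.
1876: Jan 1 is Saturday (leap).
1877: Monday
1878: Tuesday
1879: Wednesday
1879 begins on a Wednesday and is a common year.

1879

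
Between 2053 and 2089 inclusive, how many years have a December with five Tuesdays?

16

December has 31 days; it has five Tuesdays when Tuesday falls among the first (month-length − 28) days — i.e. when December 1 is one of Tuesday/Monday/Sunday.
December 1 by year: 2053:Mon✓ 2054:Tue✓ 2055:Wed 2056:Fri 2057:Sat 2058:Sun✓ 2059:Mon✓ 2060:Wed 2061:Thu 2062:Fri 2063:Sat 2064:Mon✓ 2065:Tue✓ 2066:Wed 2067:Thu …(7 more)… 2075:Sun✓ 2076:Tue✓ 2077:Wed 2078:Thu 2079:Fri 2080:Sun✓ 2081:Mon✓ 2082:Tue✓ 2083:Wed 2084:Fri 2085:Sat 2086:Sun✓ 2087:Mon✓ 2088:Wed 2089:Thu
Years with five Tuesdays: 2053, 2054, 2058, 2059, 2064, 2065, 2069, 2070, 2071, 2075, 2076, 2080, 2081, 2082, 2086, 2087 → 16.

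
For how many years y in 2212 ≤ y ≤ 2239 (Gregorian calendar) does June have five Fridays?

8

June has 30 days; it has five Fridays when Friday falls among the first (month-length − 28) days — i.e. when June 1 is one of Friday/Thursday.
June 1 by year: 2212:Mon 2213:Tue 2214:Wed 2215:Thu✓ 2216:Sat 2217:Sun 2218:Mon 2219:Tue 2220:Thu✓ 2221:Fri✓ 2222:Sat 2223:Sun 2224:Tue 2225:Wed 2226:Thu✓ 2227:Fri✓ 2228:Sun 2229:Mon 2230:Tue 2231:Wed 2232:Fri✓ 2233:Sat 2234:Sun 2235:Mon 2236:Wed 2237:Thu✓ 2238:Fri✓ 2239:Sat
Years with five Fridays: 2215, 2220, 2221, 2226, 2227, 2232, 2237, 2238 → 8.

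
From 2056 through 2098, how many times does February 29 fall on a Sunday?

2

Leap years in 2056–2098: 11 of them.
Feb 29 weekday advances by 5 (mod 7) from one leap year to the next four years later (or differs when a century non-leap intervenes).
Leap-day weekdays: 2056:Tue 2060:Sun✓ 2064:Fri 2068:Wed 2072:Mon 2076:Sat 2080:Thu 2084:Tue 2088:Sun✓ 2092:Fri 2096:Wed
Sunday: 2060, 2088 → 2.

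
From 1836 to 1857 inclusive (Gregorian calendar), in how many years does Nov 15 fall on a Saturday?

Track Nov 15's weekday year by year (advancing +1, or +2 across a Feb 29):
  1836: Tue  1837: Wed (+1)  1838: Thu (+1)  1839: Fri (+1)  1840: Sun (+2)
  1841: Mon (+1)  1842: Tue (+1)  1843: Wed (+1)  1844: Fri (+2)  1845: Sat (+1) ✓
  1846: Sun (+1)  1847: Mon (+1)  1848: Wed (+2)  1849: Thu (+1)  1850: Fri (+1)
  1851: Sat (+1) ✓  1852: Mon (+2)  1853: Tue (+1)  1854: Wed (+1)  1855: Thu (+1)
  1856: Sat (+2) ✓  1857: Sun (+1)
Saturday years: 1845, 1851, 1856 — 3 in total.

3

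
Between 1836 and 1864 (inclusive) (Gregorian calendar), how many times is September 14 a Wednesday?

5

Track September 14's weekday year by year (advancing +1, or +2 across a Feb 29):
  1836: Wed ✓  1837: Thu (+1)  1838: Fri (+1)  1839: Sat (+1)  1840: Mon (+2)
  1841: Tue (+1)  1842: Wed (+1) ✓  1843: Thu (+1)  1844: Sat (+2)  1845: Sun (+1)
  1846: Mon (+1)  1847: Tue (+1)  1848: Thu (+2)  1849: Fri (+1)  1850: Sat (+1)
  1851: Sun (+1)  1852: Tue (+2)  1853: Wed (+1) ✓  1854: Thu (+1)  1855: Fri (+1)
  1856: Sun (+2)  1857: Mon (+1)  1858: Tue (+1)  1859: Wed (+1) ✓  1860: Fri (+2)
  1861: Sat (+1)  1862: Sun (+1)  1863: Mon (+1)  1864: Wed (+2) ✓
Wednesday years: 1836, 1842, 1853, 1859, 1864 — 5 in total.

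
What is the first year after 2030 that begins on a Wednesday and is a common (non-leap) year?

2031

Jan 1 advances by 2 weekdays after a leap year and by 1 after a common year.
2030: Jan 1 is Tuesday.
2031: Wednesday
2031 begins on a Wednesday and is a common year.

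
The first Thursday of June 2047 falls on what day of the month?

June 1, 2047 is a Saturday, so the first Thursday is the 6th.
The first Thursday is 6 + 0 = 6.

6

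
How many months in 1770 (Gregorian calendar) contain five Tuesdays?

4

A month of length L has five Tuesdays iff its first Tuesday is on day ≤ L−28 (so day 1–3 in a 31-day month, 1–2 in a 30-day month, day 1 in a leap February).
Checking each month of 1770: Jan starts Mon (31d) ✓; Feb starts Thu (28d); Mar starts Thu (31d); Apr starts Sun (30d); May starts Tue (31d) ✓; Jun starts Fri (30d); Jul starts Sun (31d) ✓; Aug starts Wed (31d); Sep starts Sat (30d); Oct starts Mon (31d) ✓; Nov starts Thu (30d); Dec starts Sat (31d).
Five-Tuesday months: January, May, July, October → 4.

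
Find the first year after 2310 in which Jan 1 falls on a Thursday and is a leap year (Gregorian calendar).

2320

Jan 1 advances by 2 weekdays after a leap year and by 1 after a common year.
2310: Jan 1 is Saturday.
2311: Sunday
2312: Monday (leap)
2313: Wednesday
2314: Thursday
2315: Friday
2316: Saturday (leap)
2317: Monday
2318: Tuesday
2319: Wednesday
2320: Thursday (leap)
2320 begins on a Thursday and is a leap year.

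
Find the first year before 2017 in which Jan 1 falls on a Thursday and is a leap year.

Jan 1 advances by 2 weekdays after a leap year and by 1 after a common year.
2017: Jan 1 is Sunday.
2016: Friday (leap)
2015: Thursday
2014: Wednesday
2013: Tuesday
2012: Sunday (leap)
2011: Saturday
2010: Friday
2009: Thursday
2008: Tuesday (leap)
2007: Monday
2006: Sunday
2005: Saturday
2004: Thursday (leap)
2004 begins on a Thursday and is a leap year.

2004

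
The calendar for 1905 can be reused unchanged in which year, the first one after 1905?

1911

Two years share a calendar iff Jan 1 falls on the same weekday and both are leap or both are common. 1905: Jan 1 is Sunday, common year.
1906: Jan 1 Monday, common
1907: Jan 1 Tuesday, common
1908: Jan 1 Wednesday, leap
1909: Jan 1 Friday, common
1910: Jan 1 Saturday, common
1911: Jan 1 Sunday, common
1911 matches on both conditions.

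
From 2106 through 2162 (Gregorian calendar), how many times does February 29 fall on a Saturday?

2

Leap years in 2106–2162: 14 of them.
Feb 29 weekday advances by 5 (mod 7) from one leap year to the next four years later (or differs when a century non-leap intervenes).
Leap-day weekdays: 2108:Wed 2112:Mon 2116:Sat✓ 2120:Thu 2124:Tue 2128:Sun 2132:Fri 2136:Wed 2140:Mon 2144:Sat✓ 2148:Thu 2152:Tue 2156:Sun 2160:Fri
Saturday: 2116, 2144 → 2.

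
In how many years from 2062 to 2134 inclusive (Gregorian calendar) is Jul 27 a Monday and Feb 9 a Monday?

9

Check each year's weekday for Jul 27 and Feb 9:
  2062: Thu/Thu  2063: Fri/Fri  2064: Sun/Sat  2065: Mon/Mon ✓  2066: Tue/Tue  2067: Wed/Wed  2068: Fri/Thu  2069: Sat/Sat  2070: Sun/Sun  2071: Mon/Mon ✓  2072: Wed/Tue  2073: Thu/Thu  2074: Fri/Fri  2075: Sat/Sat  …(45 more)…  2121: Sun/Sun  2122: Mon/Mon ✓  2123: Tue/Tue  2124: Thu/Wed  2125: Fri/Fri  2126: Sat/Sat  2127: Sun/Sun  2128: Tue/Mon  2129: Wed/Wed  2130: Thu/Thu  2131: Fri/Fri  2132: Sun/Sat  2133: Mon/Mon ✓  2134: Tue/Tue
Both conditions hold in: 2065, 2071, 2082, 2093, 2099, 2105, 2111, 2122, 2133 — 9.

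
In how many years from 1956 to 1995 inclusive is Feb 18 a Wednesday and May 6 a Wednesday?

4

Check each year's weekday for Feb 18 and May 6:
  1956: Sat/Sun  1957: Mon/Mon  1958: Tue/Tue  1959: Wed/Wed ✓  1960: Thu/Fri  1961: Sat/Sat  1962: Sun/Sun  1963: Mon/Mon  1964: Tue/Wed  1965: Thu/Thu  1966: Fri/Fri  1967: Sat/Sat  1968: Sun/Mon  1969: Tue/Tue  …(12 more)…  1982: Thu/Thu  1983: Fri/Fri  1984: Sat/Sun  1985: Mon/Mon  1986: Tue/Tue  1987: Wed/Wed ✓  1988: Thu/Fri  1989: Sat/Sat  1990: Sun/Sun  1991: Mon/Mon  1992: Tue/Wed  1993: Thu/Thu  1994: Fri/Fri  1995: Sat/Sat
Both conditions hold in: 1959, 1970, 1981, 1987 — 4.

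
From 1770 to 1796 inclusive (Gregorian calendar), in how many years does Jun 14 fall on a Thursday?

Track Jun 14's weekday year by year (advancing +1, or +2 across a Feb 29):
  1770: Thu ✓  1771: Fri (+1)  1772: Sun (+2)  1773: Mon (+1)  1774: Tue (+1)
  1775: Wed (+1)  1776: Fri (+2)  1777: Sat (+1)  1778: Sun (+1)  1779: Mon (+1)
  1780: Wed (+2)  1781: Thu (+1) ✓  1782: Fri (+1)  1783: Sat (+1)  1784: Mon (+2)
  1785: Tue (+1)  1786: Wed (+1)  1787: Thu (+1) ✓  1788: Sat (+2)  1789: Sun (+1)
  1790: Mon (+1)  1791: Tue (+1)  1792: Thu (+2) ✓  1793: Fri (+1)  1794: Sat (+1)
  1795: Sun (+1)  1796: Tue (+2)
Thursday years: 1770, 1781, 1787, 1792 — 4 in total.

4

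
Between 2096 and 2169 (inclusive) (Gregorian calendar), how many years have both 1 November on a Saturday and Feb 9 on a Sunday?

Check each year's weekday for 1 November and Feb 9:
  2096: Thu/Thu  2097: Fri/Sat  2098: Sat/Sun ✓  2099: Sun/Mon  2100: Mon/Tue  2101: Tue/Wed  2102: Wed/Thu  2103: Thu/Fri  2104: Sat/Sat  2105: Sun/Mon  2106: Mon/Tue  2107: Tue/Wed  2108: Thu/Thu  2109: Fri/Sat  …(46 more)…  2156: Mon/Mon  2157: Tue/Wed  2158: Wed/Thu  2159: Thu/Fri  2160: Sat/Sat  2161: Sun/Mon  2162: Mon/Tue  2163: Tue/Wed  2164: Thu/Thu  2165: Fri/Sat  2166: Sat/Sun ✓  2167: Sun/Mon  2168: Tue/Tue  2169: Wed/Thu
Both conditions hold in: 2098, 2110, 2121, 2127, 2138, 2149, 2155, 2166 — 8.

8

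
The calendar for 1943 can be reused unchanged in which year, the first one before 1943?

Two years share a calendar iff Jan 1 falls on the same weekday and both are leap or both are common. 1943: Jan 1 is Friday, common year.
1942: Jan 1 Thursday, common
1941: Jan 1 Wednesday, common
1940: Jan 1 Monday, leap
1939: Jan 1 Sunday, common
1938: Jan 1 Saturday, common
1937: Jan 1 Friday, common
1937 matches on both conditions.

1937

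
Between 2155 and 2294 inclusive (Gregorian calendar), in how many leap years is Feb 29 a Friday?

5

Leap years in 2155–2294: 34 of them.
Feb 29 weekday advances by 5 (mod 7) from one leap year to the next four years later (or differs when a century non-leap intervenes).
Leap-day weekdays: 2156:Sun 2160:Fri✓ 2164:Wed 2168:Mon 2172:Sat 2176:Thu 2180:Tue 2184:Sun 2188:Fri✓ 2192:Wed 2196:Mon 2204:Wed 2208:Mon …(8 more)… 2244:Thu 2248:Tue 2252:Sun 2256:Fri✓ 2260:Wed 2264:Mon 2268:Sat 2272:Thu 2276:Tue 2280:Sun 2284:Fri✓ 2288:Wed 2292:Mon
Friday: 2160, 2188, 2228, 2256, 2284 → 5.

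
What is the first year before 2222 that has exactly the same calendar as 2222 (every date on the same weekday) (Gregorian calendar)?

2211

Two years share a calendar iff Jan 1 falls on the same weekday and both are leap or both are common. 2222: Jan 1 is Tuesday, common year.
2221: Jan 1 Monday, common
2220: Jan 1 Saturday, leap
2219: Jan 1 Friday, common
2218: Jan 1 Thursday, common
2217: Jan 1 Wednesday, common
2216: Jan 1 Monday, leap
2215: Jan 1 Sunday, common
2214: Jan 1 Saturday, common
2213: Jan 1 Friday, common
2212: Jan 1 Wednesday, leap
2211: Jan 1 Tuesday, common
2211 matches on both conditions.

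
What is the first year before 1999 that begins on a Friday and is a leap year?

1988

Jan 1 advances by 2 weekdays after a leap year and by 1 after a common year.
1999: Jan 1 is Friday.
1998: Thursday
1997: Wednesday
1996: Monday (leap)
1995: Sunday
1994: Saturday
1993: Friday
1992: Wednesday (leap)
1991: Tuesday
1990: Monday
1989: Sunday
1988: Friday (leap)
1988 begins on a Friday and is a leap year.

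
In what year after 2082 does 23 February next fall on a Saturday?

2086

From one year to the next, a fixed date's weekday advances by 1, or by 2 when a Feb 29 lies between the two dates.
2082: February 23 is Monday.
2083: Tuesday (+1)
2084: Wednesday (+1)
2085: Friday (+2)
2086: Saturday (+1)
23 February falls on a Saturday in 2086.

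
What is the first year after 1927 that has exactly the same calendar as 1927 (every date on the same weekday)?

1938

Two years share a calendar iff Jan 1 falls on the same weekday and both are leap or both are common. 1927: Jan 1 is Saturday, common year.
1928: Jan 1 Sunday, leap
1929: Jan 1 Tuesday, common
1930: Jan 1 Wednesday, common
1931: Jan 1 Thursday, common
1932: Jan 1 Friday, leap
1933: Jan 1 Sunday, common
1934: Jan 1 Monday, common
1935: Jan 1 Tuesday, common
1936: Jan 1 Wednesday, leap
1937: Jan 1 Friday, common
1938: Jan 1 Saturday, common
1938 matches on both conditions.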